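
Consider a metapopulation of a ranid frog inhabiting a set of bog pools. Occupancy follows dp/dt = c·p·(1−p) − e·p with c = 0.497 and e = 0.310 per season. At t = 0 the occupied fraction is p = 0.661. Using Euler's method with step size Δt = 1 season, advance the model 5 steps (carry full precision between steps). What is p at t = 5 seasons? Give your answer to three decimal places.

0.437

Update rule: p ← p + [c·p·(1−p) − e·p]·Δt with Δt = 1.
  1  |  dp/dt·Δt = -0.093543  |  p_1 = 0.567457
  2  |  dp/dt·Δt = -0.053923  |  p_2 = 0.513534
  3  |  dp/dt·Δt = -0.035037  |  p_3 = 0.478497
  4  |  dp/dt·Δt = -0.024314  |  p_4 = 0.454183
  5  |  dp/dt·Δt = -0.017590  |  p_5 = 0.436593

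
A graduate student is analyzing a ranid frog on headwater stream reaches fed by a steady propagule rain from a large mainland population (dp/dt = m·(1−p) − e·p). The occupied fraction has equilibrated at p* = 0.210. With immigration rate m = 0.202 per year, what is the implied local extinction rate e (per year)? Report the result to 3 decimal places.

0.760

At equilibrium m(1−p*) = e·p*, so e = m(1−p*)/p*.
e = 0.202 × 0.7900 / 0.210 = 0.7599.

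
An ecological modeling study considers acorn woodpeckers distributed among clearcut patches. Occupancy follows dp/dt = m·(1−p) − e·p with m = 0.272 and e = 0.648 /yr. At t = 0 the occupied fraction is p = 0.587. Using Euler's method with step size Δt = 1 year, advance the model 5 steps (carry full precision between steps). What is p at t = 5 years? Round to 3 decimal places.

Update rule: p ← p + [m·(1−p) − e·p]·Δt with Δt = 1.
p: 0.58700 → 0.31896  (Δp = -0.26804)
p: 0.31896 → 0.29752  (Δp = -0.02144)
p: 0.29752 → 0.29580  (Δp = -0.00172)
p: 0.29580 → 0.29566  (Δp = -0.00014)
p: 0.29566 → 0.29565  (Δp = -0.00001)

0.296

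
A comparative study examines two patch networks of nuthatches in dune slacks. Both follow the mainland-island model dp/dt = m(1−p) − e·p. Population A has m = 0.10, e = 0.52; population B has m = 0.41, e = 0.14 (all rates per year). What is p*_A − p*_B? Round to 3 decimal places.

-0.584

A: p*_A = m/(m+e) = 0.10/0.6200 = 0.1613.
B: p*_B = 0.41/0.5500 = 0.7455.
p*_A − p*_B = 0.1613 − 0.7455 = -0.5842.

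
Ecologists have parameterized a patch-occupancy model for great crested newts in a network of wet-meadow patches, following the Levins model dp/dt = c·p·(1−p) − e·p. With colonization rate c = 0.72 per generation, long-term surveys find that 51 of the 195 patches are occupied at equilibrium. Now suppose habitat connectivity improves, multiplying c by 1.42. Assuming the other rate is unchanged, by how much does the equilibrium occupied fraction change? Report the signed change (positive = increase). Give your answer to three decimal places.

0.218

Observed p* = 51/195 = 0.26154.
Balance c(1−p*) = e gives e = 0.72×(1 − 0.26154) = 0.53169.
New p* = 1 − e/c = 1 − 0.53169/1.02240 = 0.47996.
Δp* = 0.47996 − 0.26154 = +0.21842.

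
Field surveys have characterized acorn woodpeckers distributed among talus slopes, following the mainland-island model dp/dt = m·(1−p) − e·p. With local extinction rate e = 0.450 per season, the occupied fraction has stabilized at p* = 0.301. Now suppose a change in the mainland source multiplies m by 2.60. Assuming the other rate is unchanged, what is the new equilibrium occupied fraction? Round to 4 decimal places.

Balance m(1−p*) = e·p* gives m = e·p*/(1−p*) = 0.450×0.30100/0.69900 = 0.19378.
New p* = m/(m+e) = 0.50383/(0.50383+0.45000) = 0.52822.

0.5282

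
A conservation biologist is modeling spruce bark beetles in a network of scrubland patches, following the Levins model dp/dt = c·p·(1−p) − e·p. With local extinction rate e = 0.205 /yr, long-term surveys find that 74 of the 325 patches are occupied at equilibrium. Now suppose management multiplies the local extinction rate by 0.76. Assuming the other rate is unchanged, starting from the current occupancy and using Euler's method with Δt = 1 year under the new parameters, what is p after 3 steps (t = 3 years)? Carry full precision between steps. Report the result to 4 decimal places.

Observed p* = 74/325 = 0.22769.
Balance c(1−p*) = e gives c = e/(1 − 0.22769) = 0.205/0.77231 = 0.26544.
Starting from p₀ = 0.22769; update p ← p + (dp/dt)·Δt with the new parameters.
t = 1: p = 0.22769 + (+0.01120) = 0.23889
t = 2: p = 0.23889 + (+0.01104) = 0.24994
t = 3: p = 0.24994 + (+0.01082) = 0.26076

0.2608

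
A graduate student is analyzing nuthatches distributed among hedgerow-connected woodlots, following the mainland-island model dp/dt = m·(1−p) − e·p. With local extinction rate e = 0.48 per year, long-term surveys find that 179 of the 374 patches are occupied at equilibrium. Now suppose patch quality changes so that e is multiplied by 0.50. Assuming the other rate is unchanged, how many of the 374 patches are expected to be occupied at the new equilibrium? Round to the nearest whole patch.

Observed p* = 179/374 = 0.47861.
Balance m(1−p*) = e·p* gives m = e·p*/(1−p*) = 0.48×0.47861/0.52139 = 0.44062.
New p* = m/(m+e) = 0.44062/(0.44062+0.24000) = 0.64738.
Expected occupied = 374 × 0.64738 = 242.12 ≈ 242.

242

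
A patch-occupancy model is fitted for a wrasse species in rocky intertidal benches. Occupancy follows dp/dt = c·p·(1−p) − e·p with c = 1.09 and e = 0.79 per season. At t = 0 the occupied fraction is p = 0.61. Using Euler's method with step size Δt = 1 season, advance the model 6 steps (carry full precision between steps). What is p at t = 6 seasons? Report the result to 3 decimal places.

Update rule: p ← p + [c·p·(1−p) − e·p]·Δt with Δt = 1.
t = 1: p = 0.61000 + (-0.22259) = 0.38741
t = 2: p = 0.38741 + (-0.04737) = 0.34004
t = 3: p = 0.34004 + (-0.02402) = 0.31602
t = 4: p = 0.31602 + (-0.01405) = 0.30197
t = 5: p = 0.30197 + (-0.00880) = 0.29317
t = 6: p = 0.29317 + (-0.00573) = 0.28744

0.287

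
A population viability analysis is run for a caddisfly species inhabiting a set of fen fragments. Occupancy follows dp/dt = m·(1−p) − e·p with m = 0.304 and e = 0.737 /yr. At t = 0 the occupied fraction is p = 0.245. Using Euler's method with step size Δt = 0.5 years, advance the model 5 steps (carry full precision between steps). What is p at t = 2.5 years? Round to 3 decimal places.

0.291

Update rule: p ← p + [m·(1−p) − e·p]·Δt with Δt = 0.5.
  1  |  dp/dt·Δt = +0.024477  |  p_1 = 0.269477
  2  |  dp/dt·Δt = +0.011737  |  p_2 = 0.281214
  3  |  dp/dt·Δt = +0.005628  |  p_3 = 0.286842
  4  |  dp/dt·Δt = +0.002699  |  p_4 = 0.289541
  5  |  dp/dt·Δt = +0.001294  |  p_5 = 0.290835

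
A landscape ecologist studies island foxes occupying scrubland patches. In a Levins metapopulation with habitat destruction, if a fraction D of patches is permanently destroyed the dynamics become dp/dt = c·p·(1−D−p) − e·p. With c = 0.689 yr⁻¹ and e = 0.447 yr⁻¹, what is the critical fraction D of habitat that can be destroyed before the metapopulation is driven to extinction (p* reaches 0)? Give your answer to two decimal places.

0.35

The nontrivial equilibrium is p* = (1−D) − e/c; extinction occurs when this hits zero.
So D_crit = 1 − e/c = 1 − 0.447/0.689 = 1 − 0.6488 = 0.3512.
Note this equals the original equilibrium occupancy — the Levins extinction-debt result.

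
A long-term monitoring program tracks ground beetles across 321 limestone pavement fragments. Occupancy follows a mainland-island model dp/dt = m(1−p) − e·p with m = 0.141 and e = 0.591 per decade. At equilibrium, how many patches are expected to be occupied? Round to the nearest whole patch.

p* = m/(m+e) = 0.141/0.7320 = 0.1926.
Expected occupied patches = N × p* = 321 × 0.1926 = 61.83 ≈ 62.

62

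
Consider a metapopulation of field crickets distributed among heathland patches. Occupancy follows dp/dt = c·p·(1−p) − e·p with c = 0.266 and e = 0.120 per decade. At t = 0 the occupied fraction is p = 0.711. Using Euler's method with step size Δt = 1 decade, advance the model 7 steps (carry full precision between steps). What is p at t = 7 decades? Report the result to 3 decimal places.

Update rule: p ← p + [c·p·(1−p) − e·p]·Δt with Δt = 1.
step 1: Δp = -0.03066, p = 0.68034
step 2: Δp = -0.02379, p = 0.65655
step 3: Δp = -0.01880, p = 0.63774
step 4: Δp = -0.01508, p = 0.62267
step 5: Δp = -0.01222, p = 0.61044
step 6: Δp = -0.01000, p = 0.60045
step 7: Δp = -0.00824, p = 0.59221

0.592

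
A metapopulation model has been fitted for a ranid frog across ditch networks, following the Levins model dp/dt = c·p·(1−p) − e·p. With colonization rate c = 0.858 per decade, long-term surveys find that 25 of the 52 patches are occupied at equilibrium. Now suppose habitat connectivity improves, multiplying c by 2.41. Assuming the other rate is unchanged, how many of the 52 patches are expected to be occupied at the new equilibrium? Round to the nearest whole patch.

Observed p* = 25/52 = 0.48077.
Balance c(1−p*) = e gives e = 0.858×(1 − 0.48077) = 0.44550.
New p* = 1 − e/c = 1 − 0.44550/2.06778 = 0.78455.
Expected occupied = 52 × 0.78455 = 40.80 ≈ 41.

41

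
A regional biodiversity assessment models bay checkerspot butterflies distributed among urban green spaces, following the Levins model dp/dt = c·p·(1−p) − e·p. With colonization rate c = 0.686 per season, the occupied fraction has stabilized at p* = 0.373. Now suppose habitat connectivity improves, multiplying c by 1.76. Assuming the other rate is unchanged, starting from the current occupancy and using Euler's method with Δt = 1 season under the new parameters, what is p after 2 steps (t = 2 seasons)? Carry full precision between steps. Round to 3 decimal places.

0.584

Balance c(1−p*) = e gives e = 0.686×(1 − 0.37300) = 0.43012.
Starting from p₀ = 0.37300; update p ← p + (dp/dt)·Δt with the new parameters.
step 1: Δp = +0.12193, p = 0.49493
step 2: Δp = +0.08893, p = 0.58386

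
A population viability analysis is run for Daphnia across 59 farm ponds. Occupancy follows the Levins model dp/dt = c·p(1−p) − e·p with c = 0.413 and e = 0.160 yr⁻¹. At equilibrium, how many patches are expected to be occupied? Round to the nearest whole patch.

p* = 1 − e/c = 1 − 0.160/0.413 = 0.6126.
Expected occupied patches = N × p* = 59 × 0.6126 = 36.14 ≈ 36.

36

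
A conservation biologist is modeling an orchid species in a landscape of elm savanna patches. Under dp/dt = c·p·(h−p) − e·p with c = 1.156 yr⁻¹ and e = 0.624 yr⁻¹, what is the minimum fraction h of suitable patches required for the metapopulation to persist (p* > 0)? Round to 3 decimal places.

p* = h − e/c is positive only when h > e/c.
h_min = e/c = 0.624/1.156 = 0.5398.

0.540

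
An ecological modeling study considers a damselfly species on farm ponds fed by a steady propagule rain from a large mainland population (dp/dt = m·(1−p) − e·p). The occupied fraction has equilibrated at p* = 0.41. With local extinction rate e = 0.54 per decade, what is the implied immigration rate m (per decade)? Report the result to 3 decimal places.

0.375

At equilibrium m(1−p*) = e·p*, so m = e·p*/(1−p*).
m = 0.54 × 0.41 / 0.5900 = 0.2214/0.5900 = 0.3753.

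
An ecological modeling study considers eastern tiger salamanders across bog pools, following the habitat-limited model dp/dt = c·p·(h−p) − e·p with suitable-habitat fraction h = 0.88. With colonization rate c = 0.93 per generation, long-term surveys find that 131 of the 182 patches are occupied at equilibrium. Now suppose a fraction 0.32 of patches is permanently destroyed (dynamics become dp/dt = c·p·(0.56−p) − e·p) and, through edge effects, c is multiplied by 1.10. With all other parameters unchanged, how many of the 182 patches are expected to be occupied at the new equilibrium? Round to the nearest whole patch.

Observed p* = 131/182 = 0.71978.
Balance c(h−p*) = e gives e = 0.93×(0.88 − 0.71978) = 0.14900.
New p* = 0.56 − e/c = 0.56 − 0.14900/1.02300 = 0.41435.
Expected occupied = 182 × 0.41435 = 75.41 ≈ 75.

75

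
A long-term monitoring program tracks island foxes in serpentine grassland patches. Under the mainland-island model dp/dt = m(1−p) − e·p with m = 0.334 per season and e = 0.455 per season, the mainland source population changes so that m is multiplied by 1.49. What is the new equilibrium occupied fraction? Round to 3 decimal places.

Before: p* = 0.334/(0.334+0.455) = 0.4233.
After: m = 0.49766, e = 0.455; p* = 0.49766/0.9527 = 0.5224.

0.522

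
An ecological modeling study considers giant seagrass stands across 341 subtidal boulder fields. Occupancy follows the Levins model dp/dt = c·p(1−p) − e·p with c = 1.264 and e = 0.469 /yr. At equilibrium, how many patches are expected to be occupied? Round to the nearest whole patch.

p* = 1 − e/c = 1 − 0.469/1.264 = 0.6290.
Expected occupied patches = N × p* = 341 × 0.6290 = 214.47 ≈ 214.

214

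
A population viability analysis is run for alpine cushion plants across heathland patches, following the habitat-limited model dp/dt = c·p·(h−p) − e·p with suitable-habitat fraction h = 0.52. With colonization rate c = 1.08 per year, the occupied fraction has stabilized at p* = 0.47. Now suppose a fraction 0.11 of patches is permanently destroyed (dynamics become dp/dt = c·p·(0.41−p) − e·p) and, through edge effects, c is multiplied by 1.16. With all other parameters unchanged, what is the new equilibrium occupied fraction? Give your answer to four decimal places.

0.3669

Balance c(h−p*) = e gives e = 1.08×(0.52 − 0.47000) = 0.05400.
New p* = 0.41 − e/c = 0.41 − 0.05400/1.25280 = 0.36690.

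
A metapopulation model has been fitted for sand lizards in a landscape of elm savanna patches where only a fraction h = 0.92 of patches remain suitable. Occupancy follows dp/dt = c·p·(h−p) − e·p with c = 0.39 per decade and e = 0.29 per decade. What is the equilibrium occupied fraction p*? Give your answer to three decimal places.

Setting dp/dt = 0 and dividing by p* gives c·(h−p*) = e.
So p* = h − e/c = 0.92 − 0.29/0.39 = 0.92 − 0.7436 = 0.1764.

0.176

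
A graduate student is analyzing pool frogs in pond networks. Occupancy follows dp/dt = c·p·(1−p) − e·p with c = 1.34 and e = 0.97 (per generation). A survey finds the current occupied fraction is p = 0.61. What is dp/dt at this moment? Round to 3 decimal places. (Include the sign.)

Colonization term: c·p·(1−p) = 1.34×0.61×0.3900 = 0.31879.
Extinction term: e·p = 0.59170.
dp/dt = 0.31879 − 0.59170 = -0.27291.

-0.273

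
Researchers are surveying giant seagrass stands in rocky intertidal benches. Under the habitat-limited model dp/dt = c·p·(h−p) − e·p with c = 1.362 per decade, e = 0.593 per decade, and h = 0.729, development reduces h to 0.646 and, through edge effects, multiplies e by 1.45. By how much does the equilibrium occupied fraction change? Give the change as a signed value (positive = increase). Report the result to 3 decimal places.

Before: p* = h − e/c = 0.729 − 0.593/1.362 = 0.729 − 0.4354 = 0.2936.
After: c = 1.362, e = 0.85985, h = 0.646; p* = 0.646 − 0.85985/1.362 = 0.0147.
Δp* = 0.0147 − 0.2936 = -0.2789.

-0.279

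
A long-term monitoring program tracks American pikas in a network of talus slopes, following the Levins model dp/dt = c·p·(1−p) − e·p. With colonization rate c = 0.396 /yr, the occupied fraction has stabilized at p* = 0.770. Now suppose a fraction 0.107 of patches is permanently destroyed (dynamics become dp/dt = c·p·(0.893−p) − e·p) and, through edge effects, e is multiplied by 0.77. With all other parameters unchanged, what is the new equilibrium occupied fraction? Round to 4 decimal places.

0.7159

Balance c(1−p*) = e gives e = 0.396×(1 − 0.77000) = 0.09108.
New p* = 0.893 − e/c = 0.893 − 0.07013/0.39600 = 0.71590.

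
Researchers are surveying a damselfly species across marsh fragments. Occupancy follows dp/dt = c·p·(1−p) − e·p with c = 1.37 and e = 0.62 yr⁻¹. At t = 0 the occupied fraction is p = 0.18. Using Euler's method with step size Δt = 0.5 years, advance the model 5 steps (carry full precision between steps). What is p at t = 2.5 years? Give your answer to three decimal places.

Update rule: p ← p + [c·p·(1−p) − e·p]·Δt with Δt = 0.5.
  1  |  dp/dt·Δt = +0.045306  |  p_1 = 0.225306
  2  |  dp/dt·Δt = +0.049717  |  p_2 = 0.275023
  3  |  dp/dt·Δt = +0.051322  |  p_3 = 0.326345
  4  |  dp/dt·Δt = +0.049426  |  p_4 = 0.375771
  5  |  dp/dt·Δt = +0.044189  |  p_5 = 0.419961

0.420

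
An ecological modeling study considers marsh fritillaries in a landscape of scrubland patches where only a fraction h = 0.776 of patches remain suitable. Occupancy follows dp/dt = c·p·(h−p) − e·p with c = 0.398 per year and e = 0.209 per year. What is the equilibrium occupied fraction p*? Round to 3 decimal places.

0.251

Setting dp/dt = 0 and dividing by p* gives c·(h−p*) = e.
So p* = h − e/c = 0.776 − 0.209/0.398 = 0.776 − 0.5251 = 0.2509.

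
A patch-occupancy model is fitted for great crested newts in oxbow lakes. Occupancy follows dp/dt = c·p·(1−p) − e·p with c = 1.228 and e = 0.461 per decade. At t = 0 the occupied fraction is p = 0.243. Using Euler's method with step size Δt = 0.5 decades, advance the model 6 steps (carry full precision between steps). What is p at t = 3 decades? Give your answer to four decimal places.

0.5501

Update rule: p ← p + [c·p·(1−p) − e·p]·Δt with Δt = 0.5.
  1  |  dp/dt·Δt = +0.056934  |  p_1 = 0.299934
  2  |  dp/dt·Δt = +0.059789  |  p_2 = 0.359723
  3  |  dp/dt·Δt = +0.058502  |  p_3 = 0.418225
  4  |  dp/dt·Δt = +0.052993  |  p_4 = 0.471218
  5  |  dp/dt·Δt = +0.044376  |  p_5 = 0.515594
  6  |  dp/dt·Δt = +0.034506  |  p_6 = 0.550100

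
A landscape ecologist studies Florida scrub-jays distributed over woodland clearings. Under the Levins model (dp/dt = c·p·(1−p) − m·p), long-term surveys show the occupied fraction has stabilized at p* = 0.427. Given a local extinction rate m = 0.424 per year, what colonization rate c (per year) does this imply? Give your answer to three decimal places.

0.740

At equilibrium c(1−p*) = m, so c = m/(1−p*).
c = 0.424/(1 − 0.427) = 0.424/0.5730 = 0.7400.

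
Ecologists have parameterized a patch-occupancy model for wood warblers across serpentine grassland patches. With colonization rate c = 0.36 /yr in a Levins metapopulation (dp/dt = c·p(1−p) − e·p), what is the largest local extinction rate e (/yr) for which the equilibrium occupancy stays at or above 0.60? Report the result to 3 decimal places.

1 − e/c ≥ 0.60 ⇒ e ≤ c(1 − 0.60) = 0.36 × 0.4000.
e_max = 0.1440.

0.144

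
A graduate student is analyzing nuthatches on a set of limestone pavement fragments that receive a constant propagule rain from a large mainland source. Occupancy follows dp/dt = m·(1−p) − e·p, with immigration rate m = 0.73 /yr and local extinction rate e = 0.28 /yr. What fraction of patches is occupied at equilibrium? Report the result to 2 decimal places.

Setting dp/dt = 0: m − m·p* = e·p*, so m = (m+e)·p*.
p* = m/(m+e) = 0.73/(0.73+0.28) = 0.73/1.0100 = 0.7228.

0.72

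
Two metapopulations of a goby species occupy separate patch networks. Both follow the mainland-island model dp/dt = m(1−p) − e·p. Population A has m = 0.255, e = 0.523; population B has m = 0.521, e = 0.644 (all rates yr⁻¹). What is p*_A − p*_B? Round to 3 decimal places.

A: p*_A = m/(m+e) = 0.255/0.7780 = 0.3278.
B: p*_B = 0.521/1.1650 = 0.4472.
p*_A − p*_B = 0.3278 − 0.4472 = -0.1194.

-0.119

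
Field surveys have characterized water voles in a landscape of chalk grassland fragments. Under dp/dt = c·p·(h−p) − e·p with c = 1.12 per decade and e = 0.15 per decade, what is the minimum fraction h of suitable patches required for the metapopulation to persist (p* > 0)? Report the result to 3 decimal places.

p* = h − e/c is positive only when h > e/c.
h_min = e/c = 0.15/1.12 = 0.1339.

0.134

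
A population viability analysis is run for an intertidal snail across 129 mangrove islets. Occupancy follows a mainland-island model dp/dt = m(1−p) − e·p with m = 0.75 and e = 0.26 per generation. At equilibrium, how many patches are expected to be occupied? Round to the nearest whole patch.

p* = m/(m+e) = 0.75/1.0100 = 0.7426.
Expected occupied patches = N × p* = 129 × 0.7426 = 95.79 ≈ 96.

96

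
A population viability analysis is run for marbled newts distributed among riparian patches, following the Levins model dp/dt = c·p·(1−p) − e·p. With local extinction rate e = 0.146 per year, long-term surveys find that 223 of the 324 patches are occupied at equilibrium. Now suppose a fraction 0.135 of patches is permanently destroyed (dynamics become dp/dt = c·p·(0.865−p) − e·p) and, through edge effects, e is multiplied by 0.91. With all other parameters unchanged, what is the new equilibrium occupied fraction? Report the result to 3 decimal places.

Observed p* = 223/324 = 0.68827.
Balance c(1−p*) = e gives c = e/(1 − 0.68827) = 0.146/0.31173 = 0.46835.
New p* = 0.865 − e/c = 0.865 − 0.13286/0.46835 = 0.58132.

0.581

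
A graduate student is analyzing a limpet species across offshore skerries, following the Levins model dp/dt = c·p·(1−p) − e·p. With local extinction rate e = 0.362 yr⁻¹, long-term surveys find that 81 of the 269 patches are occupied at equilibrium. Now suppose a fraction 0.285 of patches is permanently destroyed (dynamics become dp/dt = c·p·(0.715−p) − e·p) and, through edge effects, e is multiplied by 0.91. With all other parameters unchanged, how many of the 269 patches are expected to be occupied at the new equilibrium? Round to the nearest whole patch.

21

Observed p* = 81/269 = 0.30112.
Balance c(1−p*) = e gives c = e/(1 − 0.30112) = 0.362/0.69888 = 0.51797.
New p* = 0.715 − e/c = 0.715 − 0.32942/0.51797 = 0.07902.
Expected occupied = 269 × 0.07902 = 21.26 ≈ 21.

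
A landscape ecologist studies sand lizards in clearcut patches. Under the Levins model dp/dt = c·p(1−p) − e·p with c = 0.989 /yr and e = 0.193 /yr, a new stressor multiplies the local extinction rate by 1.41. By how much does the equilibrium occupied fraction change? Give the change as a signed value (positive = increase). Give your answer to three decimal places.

-0.080

Before: p* = 1 − 0.193/0.989 = 0.8049.
After the change, c = 0.989, e = 0.27213, so p* = 1 − 0.27213/0.989 = 0.7248.
Δp* = 0.7248 − 0.8049 = -0.0800.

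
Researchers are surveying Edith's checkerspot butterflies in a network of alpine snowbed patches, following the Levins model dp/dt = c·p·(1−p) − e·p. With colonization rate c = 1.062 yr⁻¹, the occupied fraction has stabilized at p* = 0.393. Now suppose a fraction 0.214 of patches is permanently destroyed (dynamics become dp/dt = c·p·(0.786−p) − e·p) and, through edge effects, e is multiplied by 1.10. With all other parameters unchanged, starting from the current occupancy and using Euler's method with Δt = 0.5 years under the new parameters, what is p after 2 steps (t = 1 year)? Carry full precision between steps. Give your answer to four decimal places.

0.2969

Balance c(1−p*) = e gives e = 1.062×(1 − 0.39300) = 0.64463.
Starting from p₀ = 0.39300; update p ← p + (dp/dt)·Δt with the new parameters.
t = 0.5: p = 0.39300 + (-0.05733) = 0.33567
t = 1: p = 0.33567 + (-0.03875) = 0.29693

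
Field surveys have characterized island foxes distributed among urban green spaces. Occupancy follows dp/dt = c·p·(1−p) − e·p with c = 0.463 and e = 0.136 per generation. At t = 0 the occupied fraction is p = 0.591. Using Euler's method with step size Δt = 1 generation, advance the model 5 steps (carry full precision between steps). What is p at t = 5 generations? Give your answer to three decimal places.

0.686

Update rule: p ← p + [c·p·(1−p) − e·p]·Δt with Δt = 1.
t = 1: p = 0.59100 + (+0.03154) = 0.62254
t = 2: p = 0.62254 + (+0.02413) = 0.64667
t = 3: p = 0.64667 + (+0.01784) = 0.66451
t = 4: p = 0.66451 + (+0.01284) = 0.67736
t = 5: p = 0.67736 + (+0.00906) = 0.68642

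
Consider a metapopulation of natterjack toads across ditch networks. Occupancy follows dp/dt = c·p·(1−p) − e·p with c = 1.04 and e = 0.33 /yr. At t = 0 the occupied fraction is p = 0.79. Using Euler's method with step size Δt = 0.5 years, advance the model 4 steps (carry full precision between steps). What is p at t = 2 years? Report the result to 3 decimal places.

0.698

Update rule: p ← p + [c·p·(1−p) − e·p]·Δt with Δt = 0.5.
t = 0.5: p = 0.79000 + (-0.04408) = 0.74592
t = 1: p = 0.74592 + (-0.02452) = 0.72139
t = 1.5: p = 0.72139 + (-0.01452) = 0.70688
t = 2: p = 0.70688 + (-0.00889) = 0.69799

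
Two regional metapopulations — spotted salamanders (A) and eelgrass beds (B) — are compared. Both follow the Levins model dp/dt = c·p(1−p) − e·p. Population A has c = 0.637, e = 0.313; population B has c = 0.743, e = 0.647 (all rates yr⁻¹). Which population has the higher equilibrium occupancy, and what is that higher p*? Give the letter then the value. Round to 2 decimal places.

A, 0.51

A: p*_A = 1 − 0.313/0.637 = 0.5086.
B: p*_B = 1 − 0.647/0.743 = 0.1292.
A is higher at 0.5086.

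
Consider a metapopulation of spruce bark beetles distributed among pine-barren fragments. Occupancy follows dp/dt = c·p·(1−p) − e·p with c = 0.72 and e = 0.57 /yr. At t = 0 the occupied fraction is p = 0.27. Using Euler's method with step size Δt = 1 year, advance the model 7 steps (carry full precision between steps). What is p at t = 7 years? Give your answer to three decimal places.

Update rule: p ← p + [c·p·(1−p) − e·p]·Δt with Δt = 1.
step 1: Δp = -0.01199, p = 0.25801
step 2: Δp = -0.00923, p = 0.24878
step 3: Δp = -0.00725, p = 0.24154
step 4: Δp = -0.00577, p = 0.23576
step 5: Δp = -0.00466, p = 0.23111
step 6: Δp = -0.00379, p = 0.22732
step 7: Δp = -0.00311, p = 0.22421

0.224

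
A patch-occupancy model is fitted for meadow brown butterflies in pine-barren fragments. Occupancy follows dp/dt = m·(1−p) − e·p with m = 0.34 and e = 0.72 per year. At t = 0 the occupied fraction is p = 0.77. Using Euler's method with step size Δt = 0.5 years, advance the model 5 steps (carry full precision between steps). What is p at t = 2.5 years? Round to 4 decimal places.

Update rule: p ← p + [m·(1−p) − e·p]·Δt with Δt = 0.5.
  1  |  dp/dt·Δt = -0.238100  |  p_1 = 0.531900
  2  |  dp/dt·Δt = -0.111907  |  p_2 = 0.419993
  3  |  dp/dt·Δt = -0.052596  |  p_3 = 0.367397
  4  |  dp/dt·Δt = -0.024720  |  p_4 = 0.342676
  5  |  dp/dt·Δt = -0.011619  |  p_5 = 0.331058

0.3311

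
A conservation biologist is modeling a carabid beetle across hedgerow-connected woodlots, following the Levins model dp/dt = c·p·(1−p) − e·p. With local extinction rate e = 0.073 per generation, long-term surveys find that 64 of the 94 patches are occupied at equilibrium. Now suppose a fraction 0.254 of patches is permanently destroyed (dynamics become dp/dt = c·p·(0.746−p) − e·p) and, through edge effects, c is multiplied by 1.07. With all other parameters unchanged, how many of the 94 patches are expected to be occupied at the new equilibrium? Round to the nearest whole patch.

Observed p* = 64/94 = 0.68085.
Balance c(1−p*) = e gives c = e/(1 − 0.68085) = 0.073/0.31915 = 0.22873.
New p* = 0.746 − e/c = 0.746 − 0.07300/0.24474 = 0.44772.
Expected occupied = 94 × 0.44772 = 42.09 ≈ 42.

42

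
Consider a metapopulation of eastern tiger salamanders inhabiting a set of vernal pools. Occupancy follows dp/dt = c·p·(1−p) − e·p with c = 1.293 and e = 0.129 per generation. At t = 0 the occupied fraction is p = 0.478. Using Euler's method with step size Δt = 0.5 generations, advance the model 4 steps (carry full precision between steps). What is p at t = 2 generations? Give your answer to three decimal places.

0.855

Update rule: p ← p + [c·p·(1−p) − e·p]·Δt with Δt = 0.5.
p: 0.47800 → 0.60848  (Δp = +0.13048)
p: 0.60848 → 0.72325  (Δp = +0.11477)
p: 0.72325 → 0.80600  (Δp = +0.08275)
p: 0.80600 → 0.85510  (Δp = +0.04910)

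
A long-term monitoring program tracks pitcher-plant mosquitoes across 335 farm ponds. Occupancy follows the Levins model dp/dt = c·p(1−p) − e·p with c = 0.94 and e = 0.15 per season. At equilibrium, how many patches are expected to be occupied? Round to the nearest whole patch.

p* = 1 − e/c = 1 − 0.15/0.94 = 0.8404.
Expected occupied patches = N × p* = 335 × 0.8404 = 281.54 ≈ 282.

282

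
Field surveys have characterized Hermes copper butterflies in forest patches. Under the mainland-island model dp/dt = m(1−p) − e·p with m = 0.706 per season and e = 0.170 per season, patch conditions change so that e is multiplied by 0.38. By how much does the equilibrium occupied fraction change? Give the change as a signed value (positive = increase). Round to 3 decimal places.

0.110

Before: p* = 0.706/(0.706+0.170) = 0.8059.
After: m = 0.706, e = 0.0646; p* = 0.706/0.7706 = 0.9162.
Δp* = 0.9162 − 0.8059 = +0.1102.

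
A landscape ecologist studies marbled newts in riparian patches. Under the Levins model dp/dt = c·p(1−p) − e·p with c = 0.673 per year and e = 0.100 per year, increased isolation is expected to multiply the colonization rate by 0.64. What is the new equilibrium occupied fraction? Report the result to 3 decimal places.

0.768

Before: p* = 1 − 0.100/0.673 = 0.8514.
After the change, c = 0.43072, e = 0.1, so p* = 1 − 0.1/0.43072 = 0.7678.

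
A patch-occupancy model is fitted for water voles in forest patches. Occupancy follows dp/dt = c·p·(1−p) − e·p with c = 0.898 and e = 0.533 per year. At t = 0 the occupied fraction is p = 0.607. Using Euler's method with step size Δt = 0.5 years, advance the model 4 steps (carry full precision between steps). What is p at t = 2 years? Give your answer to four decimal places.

Update rule: p ← p + [c·p·(1−p) − e·p]·Δt with Δt = 0.5.
p: 0.60700 → 0.55234  (Δp = -0.05466)
p: 0.55234 → 0.51616  (Δp = -0.03618)
p: 0.51616 → 0.49074  (Δp = -0.02543)
p: 0.49074 → 0.47217  (Δp = -0.01857)

0.4722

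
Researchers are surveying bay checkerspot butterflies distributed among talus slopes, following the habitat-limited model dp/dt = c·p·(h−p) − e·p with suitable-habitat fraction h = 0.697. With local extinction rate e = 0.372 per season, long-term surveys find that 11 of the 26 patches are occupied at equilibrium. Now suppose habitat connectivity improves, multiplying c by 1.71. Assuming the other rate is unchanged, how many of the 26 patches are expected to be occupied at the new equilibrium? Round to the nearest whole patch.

Observed p* = 11/26 = 0.42308.
Balance c(h−p*) = e gives c = e/(0.697 − 0.42308) = 0.372/0.27392 = 1.35806.
New p* = 0.697 − e/c = 0.697 − 0.37200/2.32228 = 0.53681.
Expected occupied = 26 × 0.53681 = 13.96 ≈ 14.

14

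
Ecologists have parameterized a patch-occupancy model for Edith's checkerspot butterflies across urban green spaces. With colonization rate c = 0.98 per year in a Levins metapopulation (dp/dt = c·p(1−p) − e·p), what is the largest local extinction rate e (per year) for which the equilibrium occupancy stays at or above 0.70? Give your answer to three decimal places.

1 − e/c ≥ 0.70 ⇒ e ≤ c(1 − 0.70) = 0.98 × 0.3000.
e_max = 0.2940.

0.294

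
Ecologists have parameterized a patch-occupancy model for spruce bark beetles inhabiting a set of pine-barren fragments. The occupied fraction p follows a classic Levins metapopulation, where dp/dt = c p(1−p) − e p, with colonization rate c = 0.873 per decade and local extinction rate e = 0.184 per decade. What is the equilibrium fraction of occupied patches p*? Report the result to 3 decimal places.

Setting dp/dt = 0 and dividing through by p* gives c·(1−p*) = e.
So p* = 1 − e/c = 1 − 0.184/0.873 = 1 − 0.2108 = 0.7892.

0.789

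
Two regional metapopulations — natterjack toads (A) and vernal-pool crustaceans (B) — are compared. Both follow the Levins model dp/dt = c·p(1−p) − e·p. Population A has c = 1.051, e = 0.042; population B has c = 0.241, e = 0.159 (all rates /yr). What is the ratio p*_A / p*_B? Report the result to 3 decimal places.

2.822

A: p*_A = 1 − 0.042/1.051 = 0.9600.
B: p*_B = 1 − 0.159/0.241 = 0.3402.
p*_A / p*_B = 0.9600/0.3402 = 2.8216.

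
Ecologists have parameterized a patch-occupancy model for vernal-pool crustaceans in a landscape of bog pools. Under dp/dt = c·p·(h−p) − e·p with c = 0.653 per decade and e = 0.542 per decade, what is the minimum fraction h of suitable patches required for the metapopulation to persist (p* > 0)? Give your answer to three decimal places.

0.830

p* = h − e/c is positive only when h > e/c.
h_min = e/c = 0.542/0.653 = 0.8300.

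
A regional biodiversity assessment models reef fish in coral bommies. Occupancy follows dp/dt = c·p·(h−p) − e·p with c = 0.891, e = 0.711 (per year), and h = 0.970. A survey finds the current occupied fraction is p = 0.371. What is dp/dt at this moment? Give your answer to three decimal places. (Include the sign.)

-0.066

Colonization term: c·p·(h−p) = 0.891×0.371×0.5990 = 0.19801.
Extinction term: e·p = 0.26378.
dp/dt = 0.19801 − 0.26378 = -0.06577.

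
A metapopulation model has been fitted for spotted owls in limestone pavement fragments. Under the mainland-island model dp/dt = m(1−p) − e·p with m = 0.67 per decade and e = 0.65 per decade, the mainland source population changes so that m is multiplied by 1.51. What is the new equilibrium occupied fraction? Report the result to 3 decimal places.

0.609

Before: p* = 0.67/(0.67+0.65) = 0.5076.
After: m = 1.0117, e = 0.65; p* = 1.0117/1.6617 = 0.6088.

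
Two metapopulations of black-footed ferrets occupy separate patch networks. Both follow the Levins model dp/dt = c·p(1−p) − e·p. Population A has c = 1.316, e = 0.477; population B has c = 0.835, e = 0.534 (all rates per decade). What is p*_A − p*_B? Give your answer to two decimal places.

A: p*_A = 1 − 0.477/1.316 = 0.6375.
B: p*_B = 1 − 0.534/0.835 = 0.3605.
p*_A − p*_B = 0.6375 − 0.3605 = 0.2771.

0.28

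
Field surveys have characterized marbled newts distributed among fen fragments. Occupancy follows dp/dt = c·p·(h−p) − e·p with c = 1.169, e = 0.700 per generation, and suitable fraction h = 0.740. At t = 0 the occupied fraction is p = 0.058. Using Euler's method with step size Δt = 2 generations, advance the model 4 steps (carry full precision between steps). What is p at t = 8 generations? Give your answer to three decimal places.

0.103

Update rule: p ← p + [c·p·(h−p) − e·p]·Δt with Δt = 2.
step 1: Δp = +0.01128, p = 0.06928
step 2: Δp = +0.01165, p = 0.08093
step 3: Δp = +0.01140, p = 0.09233
step 4: Δp = +0.01055, p = 0.10288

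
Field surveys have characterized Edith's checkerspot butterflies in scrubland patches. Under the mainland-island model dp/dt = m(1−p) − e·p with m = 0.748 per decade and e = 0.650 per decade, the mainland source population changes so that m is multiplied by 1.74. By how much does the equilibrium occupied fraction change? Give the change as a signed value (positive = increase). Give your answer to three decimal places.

Before: p* = 0.748/(0.748+0.650) = 0.5351.
After: m = 1.30152, e = 0.65; p* = 1.30152/1.9515 = 0.6669.
Δp* = 0.6669 − 0.5351 = +0.1319.

0.132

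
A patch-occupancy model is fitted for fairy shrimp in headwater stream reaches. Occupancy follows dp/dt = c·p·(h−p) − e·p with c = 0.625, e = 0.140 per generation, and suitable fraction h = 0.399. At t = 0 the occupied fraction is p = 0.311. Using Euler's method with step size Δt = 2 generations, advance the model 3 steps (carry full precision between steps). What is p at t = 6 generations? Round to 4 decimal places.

0.2150

Update rule: p ← p + [c·p·(h−p) − e·p]·Δt with Δt = 2.
  1  |  dp/dt·Δt = -0.052870  |  p_1 = 0.258130
  2  |  dp/dt·Δt = -0.026823  |  p_2 = 0.231307
  3  |  dp/dt·Δt = -0.016280  |  p_3 = 0.215027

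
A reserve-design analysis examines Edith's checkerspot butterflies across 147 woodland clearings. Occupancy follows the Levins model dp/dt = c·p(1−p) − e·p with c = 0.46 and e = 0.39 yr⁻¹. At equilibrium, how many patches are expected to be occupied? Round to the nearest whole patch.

22

p* = 1 − e/c = 1 − 0.39/0.46 = 0.1522.
Expected occupied patches = N × p* = 147 × 0.1522 = 22.37 ≈ 22.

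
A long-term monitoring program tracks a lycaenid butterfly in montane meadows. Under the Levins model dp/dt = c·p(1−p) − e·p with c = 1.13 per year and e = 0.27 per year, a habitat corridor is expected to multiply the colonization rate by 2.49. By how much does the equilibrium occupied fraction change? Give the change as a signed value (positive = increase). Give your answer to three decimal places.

0.143

Before: p* = 1 − 0.27/1.13 = 0.7611.
After the change, c = 2.8137, e = 0.27, so p* = 1 − 0.27/2.8137 = 0.9040.
Δp* = 0.9040 − 0.7611 = +0.1430.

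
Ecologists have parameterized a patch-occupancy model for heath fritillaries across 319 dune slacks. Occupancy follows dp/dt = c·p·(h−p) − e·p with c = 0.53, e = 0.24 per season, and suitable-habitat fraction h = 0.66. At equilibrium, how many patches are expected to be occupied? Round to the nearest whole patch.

66

p* = h − e/c = 0.66 − 0.4528 = 0.2072.
Expected occupied patches = N × p* = 319 × 0.2072 = 66.09 ≈ 66.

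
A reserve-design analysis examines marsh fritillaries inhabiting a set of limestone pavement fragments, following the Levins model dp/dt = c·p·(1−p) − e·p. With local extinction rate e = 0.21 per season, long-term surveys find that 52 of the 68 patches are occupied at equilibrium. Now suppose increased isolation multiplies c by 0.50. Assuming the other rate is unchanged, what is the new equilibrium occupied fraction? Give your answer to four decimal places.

0.5294

Observed p* = 52/68 = 0.76471.
Balance c(1−p*) = e gives c = e/(1 − 0.76471) = 0.21/0.23529 = 0.89252.
New p* = 1 − e/c = 1 − 0.21000/0.44626 = 0.52942.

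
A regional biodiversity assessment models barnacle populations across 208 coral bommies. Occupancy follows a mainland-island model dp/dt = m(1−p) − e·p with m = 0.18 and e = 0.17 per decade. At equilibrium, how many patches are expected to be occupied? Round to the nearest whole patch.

107

p* = m/(m+e) = 0.18/0.3500 = 0.5143.
Expected occupied patches = N × p* = 208 × 0.5143 = 106.97 ≈ 107.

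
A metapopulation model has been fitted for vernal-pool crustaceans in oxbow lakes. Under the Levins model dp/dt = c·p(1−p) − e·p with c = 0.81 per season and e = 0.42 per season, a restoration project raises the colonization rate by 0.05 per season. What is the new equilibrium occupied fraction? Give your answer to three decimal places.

0.512

Before: p* = 1 − 0.42/0.81 = 0.4815.
After the change, c = 0.86, e = 0.42, so p* = 1 − 0.42/0.86 = 0.5116.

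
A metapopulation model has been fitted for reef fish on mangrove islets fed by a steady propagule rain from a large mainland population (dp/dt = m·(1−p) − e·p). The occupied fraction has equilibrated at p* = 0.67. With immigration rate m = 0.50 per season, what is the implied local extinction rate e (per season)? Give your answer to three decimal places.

0.246

At equilibrium m(1−p*) = e·p*, so e = m(1−p*)/p*.
e = 0.50 × 0.3300 / 0.67 = 0.2463.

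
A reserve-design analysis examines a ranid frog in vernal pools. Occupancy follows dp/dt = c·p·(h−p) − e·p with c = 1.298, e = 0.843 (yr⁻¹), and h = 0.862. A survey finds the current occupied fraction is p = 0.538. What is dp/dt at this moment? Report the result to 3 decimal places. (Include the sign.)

-0.227

Colonization term: c·p·(h−p) = 1.298×0.538×0.3240 = 0.22626.
Extinction term: e·p = 0.45353.
dp/dt = 0.22626 − 0.45353 = -0.22728.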